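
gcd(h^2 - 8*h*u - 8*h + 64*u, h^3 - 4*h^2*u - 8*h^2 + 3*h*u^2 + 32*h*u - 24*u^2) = h - 8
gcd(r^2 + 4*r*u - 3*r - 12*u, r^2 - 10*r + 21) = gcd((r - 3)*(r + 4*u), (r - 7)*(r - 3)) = r - 3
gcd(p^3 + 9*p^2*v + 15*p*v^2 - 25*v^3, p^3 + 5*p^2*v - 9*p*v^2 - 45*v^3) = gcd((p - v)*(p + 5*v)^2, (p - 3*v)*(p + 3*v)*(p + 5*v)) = p + 5*v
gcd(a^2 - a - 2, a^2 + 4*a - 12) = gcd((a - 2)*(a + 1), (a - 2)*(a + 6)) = a - 2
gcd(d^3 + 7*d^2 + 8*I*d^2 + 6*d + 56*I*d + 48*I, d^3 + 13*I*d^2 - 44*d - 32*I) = d + 8*I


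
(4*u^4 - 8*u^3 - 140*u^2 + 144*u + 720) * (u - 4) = 4*u^5 - 24*u^4 - 108*u^3 + 704*u^2 + 144*u - 2880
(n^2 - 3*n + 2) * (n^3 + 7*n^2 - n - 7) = n^5 + 4*n^4 - 20*n^3 + 10*n^2 + 19*n - 14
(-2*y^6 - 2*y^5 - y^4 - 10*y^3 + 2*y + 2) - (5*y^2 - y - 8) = -2*y^6 - 2*y^5 - y^4 - 10*y^3 - 5*y^2 + 3*y + 10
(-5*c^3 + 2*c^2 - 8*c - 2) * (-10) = 50*c^3 - 20*c^2 + 80*c + 20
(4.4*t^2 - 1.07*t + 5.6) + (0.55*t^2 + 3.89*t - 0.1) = 4.95*t^2 + 2.82*t + 5.5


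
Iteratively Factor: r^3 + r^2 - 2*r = (r + 2)*(r^2 - r) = r*(r + 2)*(r - 1)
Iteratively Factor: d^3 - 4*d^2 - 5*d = (d - 5)*(d^2 + d) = (d - 5)*(d + 1)*(d)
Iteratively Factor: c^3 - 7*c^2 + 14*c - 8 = (c - 2)*(c^2 - 5*c + 4) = (c - 4)*(c - 2)*(c - 1)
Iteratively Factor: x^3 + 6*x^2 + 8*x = (x)*(x^2 + 6*x + 8) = x*(x + 2)*(x + 4)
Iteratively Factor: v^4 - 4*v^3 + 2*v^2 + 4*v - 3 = (v - 3)*(v^3 - v^2 - v + 1) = (v - 3)*(v - 1)*(v^2 - 1) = (v - 3)*(v - 1)^2*(v + 1)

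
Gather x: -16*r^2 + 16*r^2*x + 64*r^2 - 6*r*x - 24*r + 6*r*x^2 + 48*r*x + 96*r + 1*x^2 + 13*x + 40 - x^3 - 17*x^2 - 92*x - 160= 48*r^2 + 72*r - x^3 + x^2*(6*r - 16) + x*(16*r^2 + 42*r - 79) - 120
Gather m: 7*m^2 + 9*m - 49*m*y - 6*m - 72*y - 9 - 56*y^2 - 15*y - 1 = 7*m^2 + m*(3 - 49*y) - 56*y^2 - 87*y - 10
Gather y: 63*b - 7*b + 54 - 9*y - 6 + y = 56*b - 8*y + 48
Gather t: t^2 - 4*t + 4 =t^2 - 4*t + 4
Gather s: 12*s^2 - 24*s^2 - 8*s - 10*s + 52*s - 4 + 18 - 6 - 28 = -12*s^2 + 34*s - 20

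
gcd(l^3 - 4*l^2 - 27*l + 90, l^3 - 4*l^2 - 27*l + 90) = l^3 - 4*l^2 - 27*l + 90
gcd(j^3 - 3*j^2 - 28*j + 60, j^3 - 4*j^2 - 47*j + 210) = j - 6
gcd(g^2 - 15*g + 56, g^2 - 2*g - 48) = g - 8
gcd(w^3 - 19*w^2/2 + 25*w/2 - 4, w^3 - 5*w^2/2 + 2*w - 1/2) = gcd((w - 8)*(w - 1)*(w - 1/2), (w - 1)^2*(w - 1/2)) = w^2 - 3*w/2 + 1/2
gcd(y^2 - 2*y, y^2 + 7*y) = y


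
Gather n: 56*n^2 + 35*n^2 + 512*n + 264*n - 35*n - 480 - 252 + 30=91*n^2 + 741*n - 702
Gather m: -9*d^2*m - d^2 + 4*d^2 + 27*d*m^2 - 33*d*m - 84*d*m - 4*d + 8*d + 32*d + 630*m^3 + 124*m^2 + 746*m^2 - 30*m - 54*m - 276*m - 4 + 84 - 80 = 3*d^2 + 36*d + 630*m^3 + m^2*(27*d + 870) + m*(-9*d^2 - 117*d - 360)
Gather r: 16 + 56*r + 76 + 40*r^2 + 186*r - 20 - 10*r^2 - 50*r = 30*r^2 + 192*r + 72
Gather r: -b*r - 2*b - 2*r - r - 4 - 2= -2*b + r*(-b - 3) - 6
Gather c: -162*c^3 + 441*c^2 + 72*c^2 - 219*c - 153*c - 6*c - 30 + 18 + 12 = -162*c^3 + 513*c^2 - 378*c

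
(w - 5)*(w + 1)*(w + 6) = w^3 + 2*w^2 - 29*w - 30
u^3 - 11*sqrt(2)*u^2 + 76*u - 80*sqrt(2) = (u - 5*sqrt(2))*(u - 4*sqrt(2))*(u - 2*sqrt(2))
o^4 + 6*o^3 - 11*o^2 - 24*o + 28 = (o - 2)*(o - 1)*(o + 2)*(o + 7)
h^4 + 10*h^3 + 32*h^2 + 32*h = h*(h + 2)*(h + 4)^2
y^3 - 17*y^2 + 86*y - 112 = (y - 8)*(y - 7)*(y - 2)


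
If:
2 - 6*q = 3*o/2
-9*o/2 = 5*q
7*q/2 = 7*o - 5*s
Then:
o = -20/39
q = 6/13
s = -203/195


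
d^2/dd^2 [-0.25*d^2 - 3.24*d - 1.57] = -0.500000000000000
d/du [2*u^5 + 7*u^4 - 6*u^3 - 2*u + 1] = 10*u^4 + 28*u^3 - 18*u^2 - 2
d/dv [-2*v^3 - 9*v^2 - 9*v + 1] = -6*v^2 - 18*v - 9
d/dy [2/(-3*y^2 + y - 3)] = 2*(6*y - 1)/(3*y^2 - y + 3)^2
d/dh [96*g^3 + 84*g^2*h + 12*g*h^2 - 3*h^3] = 84*g^2 + 24*g*h - 9*h^2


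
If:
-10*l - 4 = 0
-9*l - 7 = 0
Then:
No Solution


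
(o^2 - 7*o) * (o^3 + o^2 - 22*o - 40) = o^5 - 6*o^4 - 29*o^3 + 114*o^2 + 280*o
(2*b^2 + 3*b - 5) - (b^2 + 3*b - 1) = b^2 - 4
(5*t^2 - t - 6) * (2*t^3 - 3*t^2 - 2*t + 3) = 10*t^5 - 17*t^4 - 19*t^3 + 35*t^2 + 9*t - 18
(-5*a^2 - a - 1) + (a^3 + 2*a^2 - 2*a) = a^3 - 3*a^2 - 3*a - 1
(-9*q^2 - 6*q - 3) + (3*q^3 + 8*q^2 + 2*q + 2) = 3*q^3 - q^2 - 4*q - 1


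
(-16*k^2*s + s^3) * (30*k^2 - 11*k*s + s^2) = -480*k^4*s + 176*k^3*s^2 + 14*k^2*s^3 - 11*k*s^4 + s^5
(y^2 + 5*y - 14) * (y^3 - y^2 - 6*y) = y^5 + 4*y^4 - 25*y^3 - 16*y^2 + 84*y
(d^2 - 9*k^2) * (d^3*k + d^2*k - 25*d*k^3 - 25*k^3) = d^5*k + d^4*k - 34*d^3*k^3 - 34*d^2*k^3 + 225*d*k^5 + 225*k^5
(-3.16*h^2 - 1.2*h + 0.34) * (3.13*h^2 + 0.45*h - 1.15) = -9.8908*h^4 - 5.178*h^3 + 4.1582*h^2 + 1.533*h - 0.391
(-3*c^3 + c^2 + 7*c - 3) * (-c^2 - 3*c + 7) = 3*c^5 + 8*c^4 - 31*c^3 - 11*c^2 + 58*c - 21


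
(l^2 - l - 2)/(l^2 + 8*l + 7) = (l - 2)/(l + 7)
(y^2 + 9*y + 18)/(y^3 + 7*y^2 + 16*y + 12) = (y + 6)/(y^2 + 4*y + 4)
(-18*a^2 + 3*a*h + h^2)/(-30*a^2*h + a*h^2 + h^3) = (3*a - h)/(h*(5*a - h))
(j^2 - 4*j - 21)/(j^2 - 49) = (j + 3)/(j + 7)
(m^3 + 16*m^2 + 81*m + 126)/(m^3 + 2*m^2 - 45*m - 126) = (m + 7)/(m - 7)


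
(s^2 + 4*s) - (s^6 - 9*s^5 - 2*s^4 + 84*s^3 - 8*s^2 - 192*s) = -s^6 + 9*s^5 + 2*s^4 - 84*s^3 + 9*s^2 + 196*s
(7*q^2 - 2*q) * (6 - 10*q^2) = -70*q^4 + 20*q^3 + 42*q^2 - 12*q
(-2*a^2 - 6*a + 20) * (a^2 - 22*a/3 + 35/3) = -2*a^4 + 26*a^3/3 + 122*a^2/3 - 650*a/3 + 700/3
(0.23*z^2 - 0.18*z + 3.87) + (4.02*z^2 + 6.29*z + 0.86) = 4.25*z^2 + 6.11*z + 4.73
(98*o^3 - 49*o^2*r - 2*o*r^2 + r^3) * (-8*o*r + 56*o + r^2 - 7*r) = -784*o^4*r + 5488*o^4 + 490*o^3*r^2 - 3430*o^3*r - 33*o^2*r^3 + 231*o^2*r^2 - 10*o*r^4 + 70*o*r^3 + r^5 - 7*r^4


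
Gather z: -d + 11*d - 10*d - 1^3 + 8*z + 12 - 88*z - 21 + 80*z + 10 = 0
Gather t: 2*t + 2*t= 4*t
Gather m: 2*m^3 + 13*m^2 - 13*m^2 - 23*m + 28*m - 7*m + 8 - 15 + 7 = 2*m^3 - 2*m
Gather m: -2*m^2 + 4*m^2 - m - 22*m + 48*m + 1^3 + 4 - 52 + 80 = 2*m^2 + 25*m + 33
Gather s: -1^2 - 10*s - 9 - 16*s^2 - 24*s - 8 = -16*s^2 - 34*s - 18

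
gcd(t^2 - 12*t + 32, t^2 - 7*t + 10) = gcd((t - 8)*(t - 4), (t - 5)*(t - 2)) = 1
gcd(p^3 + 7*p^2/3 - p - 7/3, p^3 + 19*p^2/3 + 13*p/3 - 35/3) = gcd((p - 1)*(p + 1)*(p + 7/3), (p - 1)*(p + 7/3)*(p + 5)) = p^2 + 4*p/3 - 7/3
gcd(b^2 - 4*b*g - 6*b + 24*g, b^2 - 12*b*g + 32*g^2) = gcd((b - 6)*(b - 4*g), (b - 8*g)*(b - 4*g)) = b - 4*g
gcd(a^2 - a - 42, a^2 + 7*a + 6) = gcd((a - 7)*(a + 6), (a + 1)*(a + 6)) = a + 6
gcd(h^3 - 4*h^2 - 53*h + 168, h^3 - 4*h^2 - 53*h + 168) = h^3 - 4*h^2 - 53*h + 168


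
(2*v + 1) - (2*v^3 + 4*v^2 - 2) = -2*v^3 - 4*v^2 + 2*v + 3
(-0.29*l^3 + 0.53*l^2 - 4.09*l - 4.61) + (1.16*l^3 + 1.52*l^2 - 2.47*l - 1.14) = 0.87*l^3 + 2.05*l^2 - 6.56*l - 5.75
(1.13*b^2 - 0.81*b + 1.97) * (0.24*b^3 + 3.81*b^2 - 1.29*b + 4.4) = 0.2712*b^5 + 4.1109*b^4 - 4.071*b^3 + 13.5226*b^2 - 6.1053*b + 8.668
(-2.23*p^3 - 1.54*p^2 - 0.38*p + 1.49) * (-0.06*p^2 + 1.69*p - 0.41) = 0.1338*p^5 - 3.6763*p^4 - 1.6655*p^3 - 0.1002*p^2 + 2.6739*p - 0.6109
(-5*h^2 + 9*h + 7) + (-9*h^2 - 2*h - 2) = -14*h^2 + 7*h + 5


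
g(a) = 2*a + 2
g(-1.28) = -0.56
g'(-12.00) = 2.00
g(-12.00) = -22.00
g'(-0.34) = 2.00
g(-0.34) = 1.32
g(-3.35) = -4.70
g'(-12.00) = 2.00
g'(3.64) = 2.00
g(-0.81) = 0.38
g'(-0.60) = 2.00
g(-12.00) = -22.00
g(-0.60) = 0.80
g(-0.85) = 0.30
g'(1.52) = 2.00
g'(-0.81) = 2.00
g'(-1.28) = 2.00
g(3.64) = 9.28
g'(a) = 2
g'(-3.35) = 2.00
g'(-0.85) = 2.00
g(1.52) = 5.04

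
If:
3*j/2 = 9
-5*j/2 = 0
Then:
No Solution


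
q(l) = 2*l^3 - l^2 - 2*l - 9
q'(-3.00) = 58.00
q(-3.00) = -66.00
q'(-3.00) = 58.00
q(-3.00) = -66.00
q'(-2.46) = 39.23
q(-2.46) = -39.91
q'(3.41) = 60.95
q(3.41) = 51.86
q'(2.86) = 41.36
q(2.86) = 23.89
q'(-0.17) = -1.49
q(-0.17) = -8.70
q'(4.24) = 97.39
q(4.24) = 116.99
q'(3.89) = 81.01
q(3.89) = 85.82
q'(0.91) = 1.15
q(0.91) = -10.14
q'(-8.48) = 446.42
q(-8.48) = -1283.55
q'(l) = 6*l^2 - 2*l - 2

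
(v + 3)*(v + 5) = v^2 + 8*v + 15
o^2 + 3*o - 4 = (o - 1)*(o + 4)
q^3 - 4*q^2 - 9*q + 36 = (q - 4)*(q - 3)*(q + 3)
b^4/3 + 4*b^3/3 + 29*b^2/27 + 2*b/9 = b*(b/3 + 1)*(b + 1/3)*(b + 2/3)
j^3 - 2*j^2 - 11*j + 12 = (j - 4)*(j - 1)*(j + 3)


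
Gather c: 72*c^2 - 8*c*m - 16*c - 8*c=72*c^2 + c*(-8*m - 24)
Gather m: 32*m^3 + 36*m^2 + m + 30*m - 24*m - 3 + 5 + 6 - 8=32*m^3 + 36*m^2 + 7*m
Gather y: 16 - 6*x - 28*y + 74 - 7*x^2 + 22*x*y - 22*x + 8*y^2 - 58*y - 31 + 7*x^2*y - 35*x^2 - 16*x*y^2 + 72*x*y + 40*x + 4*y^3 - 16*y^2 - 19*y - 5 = -42*x^2 + 12*x + 4*y^3 + y^2*(-16*x - 8) + y*(7*x^2 + 94*x - 105) + 54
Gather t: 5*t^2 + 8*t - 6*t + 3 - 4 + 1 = 5*t^2 + 2*t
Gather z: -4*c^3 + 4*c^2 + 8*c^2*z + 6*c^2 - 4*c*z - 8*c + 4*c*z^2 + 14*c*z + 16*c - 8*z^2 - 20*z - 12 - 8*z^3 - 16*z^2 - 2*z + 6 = -4*c^3 + 10*c^2 + 8*c - 8*z^3 + z^2*(4*c - 24) + z*(8*c^2 + 10*c - 22) - 6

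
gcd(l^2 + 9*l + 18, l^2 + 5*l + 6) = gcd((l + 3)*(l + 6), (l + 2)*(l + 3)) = l + 3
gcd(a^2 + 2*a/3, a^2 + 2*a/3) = a^2 + 2*a/3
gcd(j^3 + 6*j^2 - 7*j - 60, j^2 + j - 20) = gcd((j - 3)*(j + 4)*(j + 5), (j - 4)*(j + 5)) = j + 5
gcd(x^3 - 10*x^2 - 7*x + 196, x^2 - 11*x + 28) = x - 7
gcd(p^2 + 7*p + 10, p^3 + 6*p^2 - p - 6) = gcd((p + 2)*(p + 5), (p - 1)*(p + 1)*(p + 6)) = 1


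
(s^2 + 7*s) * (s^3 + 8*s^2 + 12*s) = s^5 + 15*s^4 + 68*s^3 + 84*s^2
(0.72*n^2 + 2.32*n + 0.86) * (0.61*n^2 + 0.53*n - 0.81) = 0.4392*n^4 + 1.7968*n^3 + 1.171*n^2 - 1.4234*n - 0.6966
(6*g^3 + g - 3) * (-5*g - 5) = -30*g^4 - 30*g^3 - 5*g^2 + 10*g + 15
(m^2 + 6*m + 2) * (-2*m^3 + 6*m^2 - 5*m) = -2*m^5 - 6*m^4 + 27*m^3 - 18*m^2 - 10*m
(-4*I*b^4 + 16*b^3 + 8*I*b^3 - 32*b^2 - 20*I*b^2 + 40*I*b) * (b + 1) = -4*I*b^5 + 16*b^4 + 4*I*b^4 - 16*b^3 - 12*I*b^3 - 32*b^2 + 20*I*b^2 + 40*I*b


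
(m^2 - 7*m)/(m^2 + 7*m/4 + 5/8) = 8*m*(m - 7)/(8*m^2 + 14*m + 5)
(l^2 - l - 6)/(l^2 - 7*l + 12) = (l + 2)/(l - 4)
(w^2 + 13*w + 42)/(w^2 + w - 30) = (w + 7)/(w - 5)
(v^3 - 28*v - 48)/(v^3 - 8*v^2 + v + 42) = (v^2 - 2*v - 24)/(v^2 - 10*v + 21)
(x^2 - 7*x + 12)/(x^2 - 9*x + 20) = (x - 3)/(x - 5)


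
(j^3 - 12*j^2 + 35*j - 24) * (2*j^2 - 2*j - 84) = 2*j^5 - 26*j^4 + 10*j^3 + 890*j^2 - 2892*j + 2016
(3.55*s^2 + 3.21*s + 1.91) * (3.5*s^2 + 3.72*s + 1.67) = 12.425*s^4 + 24.441*s^3 + 24.5547*s^2 + 12.4659*s + 3.1897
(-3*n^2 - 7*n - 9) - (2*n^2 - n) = -5*n^2 - 6*n - 9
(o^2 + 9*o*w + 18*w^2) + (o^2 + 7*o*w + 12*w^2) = 2*o^2 + 16*o*w + 30*w^2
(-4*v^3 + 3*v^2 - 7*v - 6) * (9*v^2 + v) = -36*v^5 + 23*v^4 - 60*v^3 - 61*v^2 - 6*v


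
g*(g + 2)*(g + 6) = g^3 + 8*g^2 + 12*g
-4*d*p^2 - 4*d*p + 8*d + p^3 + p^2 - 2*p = (-4*d + p)*(p - 1)*(p + 2)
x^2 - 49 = (x - 7)*(x + 7)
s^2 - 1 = (s - 1)*(s + 1)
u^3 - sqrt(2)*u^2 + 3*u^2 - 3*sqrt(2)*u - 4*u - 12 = (u + 3)*(u - 2*sqrt(2))*(u + sqrt(2))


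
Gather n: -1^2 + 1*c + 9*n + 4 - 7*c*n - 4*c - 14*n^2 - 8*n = -3*c - 14*n^2 + n*(1 - 7*c) + 3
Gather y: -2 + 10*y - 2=10*y - 4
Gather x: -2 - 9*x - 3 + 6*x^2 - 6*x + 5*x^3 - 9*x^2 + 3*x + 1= 5*x^3 - 3*x^2 - 12*x - 4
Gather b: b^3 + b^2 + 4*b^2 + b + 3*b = b^3 + 5*b^2 + 4*b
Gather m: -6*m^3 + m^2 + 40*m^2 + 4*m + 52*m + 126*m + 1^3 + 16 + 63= -6*m^3 + 41*m^2 + 182*m + 80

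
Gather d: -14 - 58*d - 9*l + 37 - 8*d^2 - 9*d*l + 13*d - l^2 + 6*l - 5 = -8*d^2 + d*(-9*l - 45) - l^2 - 3*l + 18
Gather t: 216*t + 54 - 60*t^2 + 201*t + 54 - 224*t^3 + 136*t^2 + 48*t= -224*t^3 + 76*t^2 + 465*t + 108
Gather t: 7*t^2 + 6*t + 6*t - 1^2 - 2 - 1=7*t^2 + 12*t - 4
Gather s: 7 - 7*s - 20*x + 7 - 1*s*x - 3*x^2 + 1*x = s*(-x - 7) - 3*x^2 - 19*x + 14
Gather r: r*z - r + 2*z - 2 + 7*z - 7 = r*(z - 1) + 9*z - 9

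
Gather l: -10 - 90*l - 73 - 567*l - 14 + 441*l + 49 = -216*l - 48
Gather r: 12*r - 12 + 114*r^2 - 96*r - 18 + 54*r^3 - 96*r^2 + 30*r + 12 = 54*r^3 + 18*r^2 - 54*r - 18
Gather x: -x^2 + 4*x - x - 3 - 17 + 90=-x^2 + 3*x + 70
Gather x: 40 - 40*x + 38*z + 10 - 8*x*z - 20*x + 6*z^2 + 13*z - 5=x*(-8*z - 60) + 6*z^2 + 51*z + 45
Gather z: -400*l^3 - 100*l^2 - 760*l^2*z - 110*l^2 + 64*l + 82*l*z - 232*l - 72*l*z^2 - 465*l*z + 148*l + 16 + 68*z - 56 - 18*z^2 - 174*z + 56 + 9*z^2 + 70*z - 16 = -400*l^3 - 210*l^2 - 20*l + z^2*(-72*l - 9) + z*(-760*l^2 - 383*l - 36)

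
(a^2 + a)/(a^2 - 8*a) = (a + 1)/(a - 8)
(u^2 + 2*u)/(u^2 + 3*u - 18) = u*(u + 2)/(u^2 + 3*u - 18)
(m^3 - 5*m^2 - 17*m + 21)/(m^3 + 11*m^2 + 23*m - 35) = (m^2 - 4*m - 21)/(m^2 + 12*m + 35)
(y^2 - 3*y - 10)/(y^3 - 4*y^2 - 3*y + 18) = (y - 5)/(y^2 - 6*y + 9)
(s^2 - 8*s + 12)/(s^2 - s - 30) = (s - 2)/(s + 5)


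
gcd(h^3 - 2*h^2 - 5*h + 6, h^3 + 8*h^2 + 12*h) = h + 2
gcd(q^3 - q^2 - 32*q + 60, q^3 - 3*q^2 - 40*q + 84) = q^2 + 4*q - 12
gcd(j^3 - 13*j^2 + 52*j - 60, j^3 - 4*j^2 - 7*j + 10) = j - 5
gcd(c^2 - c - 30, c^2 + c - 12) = 1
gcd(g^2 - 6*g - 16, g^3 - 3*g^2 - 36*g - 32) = g - 8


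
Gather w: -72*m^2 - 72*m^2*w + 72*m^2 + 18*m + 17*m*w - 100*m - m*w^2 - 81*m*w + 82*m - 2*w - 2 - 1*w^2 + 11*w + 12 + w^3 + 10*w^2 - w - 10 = w^3 + w^2*(9 - m) + w*(-72*m^2 - 64*m + 8)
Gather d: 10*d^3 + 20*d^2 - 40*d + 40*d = 10*d^3 + 20*d^2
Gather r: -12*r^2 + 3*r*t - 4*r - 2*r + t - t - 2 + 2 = -12*r^2 + r*(3*t - 6)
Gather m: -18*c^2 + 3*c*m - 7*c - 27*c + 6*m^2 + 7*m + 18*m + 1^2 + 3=-18*c^2 - 34*c + 6*m^2 + m*(3*c + 25) + 4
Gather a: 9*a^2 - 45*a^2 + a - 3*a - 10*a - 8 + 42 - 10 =-36*a^2 - 12*a + 24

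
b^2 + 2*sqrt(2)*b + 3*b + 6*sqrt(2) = (b + 3)*(b + 2*sqrt(2))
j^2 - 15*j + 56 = (j - 8)*(j - 7)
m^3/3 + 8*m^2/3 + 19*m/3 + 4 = (m/3 + 1/3)*(m + 3)*(m + 4)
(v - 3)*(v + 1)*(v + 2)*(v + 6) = v^4 + 6*v^3 - 7*v^2 - 48*v - 36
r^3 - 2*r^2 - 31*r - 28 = (r - 7)*(r + 1)*(r + 4)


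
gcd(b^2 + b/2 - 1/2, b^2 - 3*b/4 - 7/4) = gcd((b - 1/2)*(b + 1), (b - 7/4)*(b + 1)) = b + 1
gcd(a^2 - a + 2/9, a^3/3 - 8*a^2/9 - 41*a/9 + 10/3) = a - 2/3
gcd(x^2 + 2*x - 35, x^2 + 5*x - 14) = x + 7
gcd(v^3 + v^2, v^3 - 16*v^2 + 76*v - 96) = 1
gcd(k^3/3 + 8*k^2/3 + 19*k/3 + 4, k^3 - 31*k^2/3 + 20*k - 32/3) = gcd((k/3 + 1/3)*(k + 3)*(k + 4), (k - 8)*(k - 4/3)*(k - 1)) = 1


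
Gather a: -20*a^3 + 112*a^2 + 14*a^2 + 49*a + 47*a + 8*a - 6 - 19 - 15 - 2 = -20*a^3 + 126*a^2 + 104*a - 42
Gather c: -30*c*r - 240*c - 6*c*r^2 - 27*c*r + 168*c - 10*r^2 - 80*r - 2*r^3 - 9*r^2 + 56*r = c*(-6*r^2 - 57*r - 72) - 2*r^3 - 19*r^2 - 24*r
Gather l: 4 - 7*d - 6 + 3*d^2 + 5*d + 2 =3*d^2 - 2*d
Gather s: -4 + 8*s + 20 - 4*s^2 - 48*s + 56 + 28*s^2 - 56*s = 24*s^2 - 96*s + 72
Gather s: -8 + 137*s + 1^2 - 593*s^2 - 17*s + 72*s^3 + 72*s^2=72*s^3 - 521*s^2 + 120*s - 7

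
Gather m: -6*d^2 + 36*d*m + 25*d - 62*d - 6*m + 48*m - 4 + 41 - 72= -6*d^2 - 37*d + m*(36*d + 42) - 35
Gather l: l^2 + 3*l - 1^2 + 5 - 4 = l^2 + 3*l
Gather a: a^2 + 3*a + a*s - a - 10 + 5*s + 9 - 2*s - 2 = a^2 + a*(s + 2) + 3*s - 3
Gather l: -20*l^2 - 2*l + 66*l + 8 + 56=-20*l^2 + 64*l + 64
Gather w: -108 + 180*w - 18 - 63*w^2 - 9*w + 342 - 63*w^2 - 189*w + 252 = -126*w^2 - 18*w + 468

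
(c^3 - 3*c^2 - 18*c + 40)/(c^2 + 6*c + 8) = (c^2 - 7*c + 10)/(c + 2)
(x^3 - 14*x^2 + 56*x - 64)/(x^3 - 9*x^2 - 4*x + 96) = (x - 2)/(x + 3)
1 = 1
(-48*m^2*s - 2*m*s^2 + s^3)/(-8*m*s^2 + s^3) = (6*m + s)/s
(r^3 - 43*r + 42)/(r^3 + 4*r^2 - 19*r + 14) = (r - 6)/(r - 2)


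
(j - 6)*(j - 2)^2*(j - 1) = j^4 - 11*j^3 + 38*j^2 - 52*j + 24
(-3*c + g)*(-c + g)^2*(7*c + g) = -21*c^4 + 46*c^3*g - 28*c^2*g^2 + 2*c*g^3 + g^4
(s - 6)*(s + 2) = s^2 - 4*s - 12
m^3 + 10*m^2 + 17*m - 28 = (m - 1)*(m + 4)*(m + 7)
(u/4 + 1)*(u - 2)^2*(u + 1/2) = u^4/4 + u^3/8 - 3*u^2 + 5*u/2 + 2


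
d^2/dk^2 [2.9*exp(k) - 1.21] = 2.9*exp(k)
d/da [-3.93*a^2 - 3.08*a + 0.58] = -7.86*a - 3.08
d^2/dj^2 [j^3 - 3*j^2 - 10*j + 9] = 6*j - 6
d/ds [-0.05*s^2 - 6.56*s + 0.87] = -0.1*s - 6.56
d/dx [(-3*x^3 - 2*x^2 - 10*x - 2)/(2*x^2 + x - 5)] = (-6*x^4 - 6*x^3 + 63*x^2 + 28*x + 52)/(4*x^4 + 4*x^3 - 19*x^2 - 10*x + 25)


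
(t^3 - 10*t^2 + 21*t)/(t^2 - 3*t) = t - 7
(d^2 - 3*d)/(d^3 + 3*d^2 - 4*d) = (d - 3)/(d^2 + 3*d - 4)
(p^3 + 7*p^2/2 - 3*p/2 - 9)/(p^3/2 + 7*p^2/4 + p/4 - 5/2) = 2*(2*p^2 + 3*p - 9)/(2*p^2 + 3*p - 5)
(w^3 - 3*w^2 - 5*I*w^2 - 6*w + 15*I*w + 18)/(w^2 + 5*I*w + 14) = (w^2 - 3*w*(1 + I) + 9*I)/(w + 7*I)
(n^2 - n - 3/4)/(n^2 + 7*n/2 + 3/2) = (n - 3/2)/(n + 3)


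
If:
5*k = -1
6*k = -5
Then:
No Solution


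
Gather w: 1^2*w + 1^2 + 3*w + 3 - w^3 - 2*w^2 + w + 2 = -w^3 - 2*w^2 + 5*w + 6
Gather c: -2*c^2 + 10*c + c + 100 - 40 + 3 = -2*c^2 + 11*c + 63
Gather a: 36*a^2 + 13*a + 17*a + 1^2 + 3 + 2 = 36*a^2 + 30*a + 6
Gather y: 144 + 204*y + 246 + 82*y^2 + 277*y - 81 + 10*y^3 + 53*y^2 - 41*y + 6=10*y^3 + 135*y^2 + 440*y + 315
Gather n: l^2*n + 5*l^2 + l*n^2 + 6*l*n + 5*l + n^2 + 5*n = 5*l^2 + 5*l + n^2*(l + 1) + n*(l^2 + 6*l + 5)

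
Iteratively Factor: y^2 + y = (y + 1)*(y)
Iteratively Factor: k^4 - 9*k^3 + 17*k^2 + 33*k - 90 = (k - 3)*(k^3 - 6*k^2 - k + 30) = (k - 5)*(k - 3)*(k^2 - k - 6) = (k - 5)*(k - 3)*(k + 2)*(k - 3)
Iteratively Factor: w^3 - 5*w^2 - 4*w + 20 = (w + 2)*(w^2 - 7*w + 10) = (w - 5)*(w + 2)*(w - 2)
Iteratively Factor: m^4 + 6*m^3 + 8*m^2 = (m)*(m^3 + 6*m^2 + 8*m) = m*(m + 4)*(m^2 + 2*m) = m^2*(m + 4)*(m + 2)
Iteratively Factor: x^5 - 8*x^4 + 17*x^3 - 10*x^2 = (x)*(x^4 - 8*x^3 + 17*x^2 - 10*x) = x^2*(x^3 - 8*x^2 + 17*x - 10) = x^2*(x - 1)*(x^2 - 7*x + 10) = x^2*(x - 5)*(x - 1)*(x - 2)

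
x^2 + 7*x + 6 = (x + 1)*(x + 6)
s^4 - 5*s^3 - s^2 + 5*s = s*(s - 5)*(s - 1)*(s + 1)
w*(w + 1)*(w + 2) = w^3 + 3*w^2 + 2*w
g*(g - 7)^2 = g^3 - 14*g^2 + 49*g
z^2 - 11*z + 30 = (z - 6)*(z - 5)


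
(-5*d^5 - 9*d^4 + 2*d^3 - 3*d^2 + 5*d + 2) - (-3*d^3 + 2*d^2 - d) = -5*d^5 - 9*d^4 + 5*d^3 - 5*d^2 + 6*d + 2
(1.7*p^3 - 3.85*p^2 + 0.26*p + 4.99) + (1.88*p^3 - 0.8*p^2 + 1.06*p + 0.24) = 3.58*p^3 - 4.65*p^2 + 1.32*p + 5.23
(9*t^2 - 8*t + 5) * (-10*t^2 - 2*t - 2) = -90*t^4 + 62*t^3 - 52*t^2 + 6*t - 10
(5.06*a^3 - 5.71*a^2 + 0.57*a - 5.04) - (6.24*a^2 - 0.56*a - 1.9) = 5.06*a^3 - 11.95*a^2 + 1.13*a - 3.14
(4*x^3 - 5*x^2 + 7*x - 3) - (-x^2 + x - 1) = 4*x^3 - 4*x^2 + 6*x - 2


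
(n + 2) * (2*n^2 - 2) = 2*n^3 + 4*n^2 - 2*n - 4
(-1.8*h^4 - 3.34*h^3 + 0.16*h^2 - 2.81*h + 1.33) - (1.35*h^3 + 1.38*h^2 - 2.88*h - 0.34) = -1.8*h^4 - 4.69*h^3 - 1.22*h^2 + 0.0699999999999998*h + 1.67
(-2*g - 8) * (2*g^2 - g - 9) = -4*g^3 - 14*g^2 + 26*g + 72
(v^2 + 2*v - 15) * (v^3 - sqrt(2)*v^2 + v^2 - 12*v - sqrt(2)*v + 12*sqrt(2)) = v^5 - sqrt(2)*v^4 + 3*v^4 - 25*v^3 - 3*sqrt(2)*v^3 - 39*v^2 + 25*sqrt(2)*v^2 + 39*sqrt(2)*v + 180*v - 180*sqrt(2)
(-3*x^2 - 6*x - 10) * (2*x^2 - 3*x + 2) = -6*x^4 - 3*x^3 - 8*x^2 + 18*x - 20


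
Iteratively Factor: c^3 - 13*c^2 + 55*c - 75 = (c - 5)*(c^2 - 8*c + 15) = (c - 5)^2*(c - 3)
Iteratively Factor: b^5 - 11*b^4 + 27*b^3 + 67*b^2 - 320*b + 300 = (b - 2)*(b^4 - 9*b^3 + 9*b^2 + 85*b - 150) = (b - 2)^2*(b^3 - 7*b^2 - 5*b + 75) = (b - 5)*(b - 2)^2*(b^2 - 2*b - 15) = (b - 5)^2*(b - 2)^2*(b + 3)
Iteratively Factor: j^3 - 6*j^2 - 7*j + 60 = (j - 4)*(j^2 - 2*j - 15) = (j - 4)*(j + 3)*(j - 5)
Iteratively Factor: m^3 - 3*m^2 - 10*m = (m - 5)*(m^2 + 2*m) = m*(m - 5)*(m + 2)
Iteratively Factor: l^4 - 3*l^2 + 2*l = (l)*(l^3 - 3*l + 2) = l*(l - 1)*(l^2 + l - 2) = l*(l - 1)^2*(l + 2)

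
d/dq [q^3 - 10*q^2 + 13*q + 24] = 3*q^2 - 20*q + 13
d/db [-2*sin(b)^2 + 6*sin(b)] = 2*(3 - 2*sin(b))*cos(b)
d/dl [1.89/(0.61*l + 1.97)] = -1.1529/(0.61*l + 1.97)^2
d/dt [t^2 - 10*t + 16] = 2*t - 10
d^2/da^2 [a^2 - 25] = 2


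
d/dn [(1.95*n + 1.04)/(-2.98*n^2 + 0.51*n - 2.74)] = (5.811*n^2 + 6.1984*n - 5.8734)/(8.8804*n^4 - 3.0396*n^3 + 16.5905*n^2 - 2.7948*n + 7.5076)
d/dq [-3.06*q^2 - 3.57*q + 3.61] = -6.12*q - 3.57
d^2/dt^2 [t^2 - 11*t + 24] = 2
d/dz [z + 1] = 1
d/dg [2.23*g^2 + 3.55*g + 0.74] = 4.46*g + 3.55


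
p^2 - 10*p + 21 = (p - 7)*(p - 3)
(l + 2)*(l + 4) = l^2 + 6*l + 8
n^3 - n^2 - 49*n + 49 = (n - 7)*(n - 1)*(n + 7)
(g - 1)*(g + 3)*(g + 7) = g^3 + 9*g^2 + 11*g - 21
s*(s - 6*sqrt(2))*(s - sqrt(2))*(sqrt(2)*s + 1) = sqrt(2)*s^4 - 13*s^3 + 5*sqrt(2)*s^2 + 12*s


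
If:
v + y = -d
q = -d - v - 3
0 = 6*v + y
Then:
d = -5*y/6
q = y - 3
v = -y/6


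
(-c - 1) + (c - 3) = -4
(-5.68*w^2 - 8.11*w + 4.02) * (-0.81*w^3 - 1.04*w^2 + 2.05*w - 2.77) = 4.6008*w^5 + 12.4763*w^4 - 6.4658*w^3 - 5.0727*w^2 + 30.7057*w - 11.1354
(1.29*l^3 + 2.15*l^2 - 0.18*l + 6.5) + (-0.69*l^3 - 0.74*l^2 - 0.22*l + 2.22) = 0.6*l^3 + 1.41*l^2 - 0.4*l + 8.72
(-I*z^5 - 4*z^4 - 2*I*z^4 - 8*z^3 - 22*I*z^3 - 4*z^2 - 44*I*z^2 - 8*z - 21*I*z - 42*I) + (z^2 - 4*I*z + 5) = -I*z^5 - 4*z^4 - 2*I*z^4 - 8*z^3 - 22*I*z^3 - 3*z^2 - 44*I*z^2 - 8*z - 25*I*z + 5 - 42*I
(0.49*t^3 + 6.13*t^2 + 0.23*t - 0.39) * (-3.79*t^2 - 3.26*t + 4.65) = -1.8571*t^5 - 24.8301*t^4 - 18.577*t^3 + 29.2328*t^2 + 2.3409*t - 1.8135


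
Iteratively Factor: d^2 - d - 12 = (d - 4)*(d + 3)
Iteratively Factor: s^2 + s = (s + 1)*(s)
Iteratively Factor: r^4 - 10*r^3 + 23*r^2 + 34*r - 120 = (r - 3)*(r^3 - 7*r^2 + 2*r + 40) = (r - 3)*(r + 2)*(r^2 - 9*r + 20) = (r - 4)*(r - 3)*(r + 2)*(r - 5)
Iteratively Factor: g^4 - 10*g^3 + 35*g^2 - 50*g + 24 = (g - 1)*(g^3 - 9*g^2 + 26*g - 24) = (g - 4)*(g - 1)*(g^2 - 5*g + 6) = (g - 4)*(g - 3)*(g - 1)*(g - 2)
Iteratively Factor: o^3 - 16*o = (o - 4)*(o^2 + 4*o) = (o - 4)*(o + 4)*(o)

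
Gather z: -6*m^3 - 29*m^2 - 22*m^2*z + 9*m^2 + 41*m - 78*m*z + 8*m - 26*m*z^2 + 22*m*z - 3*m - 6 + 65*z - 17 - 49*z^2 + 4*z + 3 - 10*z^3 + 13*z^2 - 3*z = -6*m^3 - 20*m^2 + 46*m - 10*z^3 + z^2*(-26*m - 36) + z*(-22*m^2 - 56*m + 66) - 20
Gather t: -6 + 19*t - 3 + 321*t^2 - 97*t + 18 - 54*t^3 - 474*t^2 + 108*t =-54*t^3 - 153*t^2 + 30*t + 9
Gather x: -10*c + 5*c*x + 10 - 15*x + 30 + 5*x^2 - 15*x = -10*c + 5*x^2 + x*(5*c - 30) + 40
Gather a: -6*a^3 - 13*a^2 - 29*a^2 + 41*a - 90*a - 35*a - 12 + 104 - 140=-6*a^3 - 42*a^2 - 84*a - 48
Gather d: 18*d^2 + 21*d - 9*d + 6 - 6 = 18*d^2 + 12*d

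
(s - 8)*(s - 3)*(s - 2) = s^3 - 13*s^2 + 46*s - 48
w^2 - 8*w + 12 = (w - 6)*(w - 2)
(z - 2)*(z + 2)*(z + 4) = z^3 + 4*z^2 - 4*z - 16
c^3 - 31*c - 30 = (c - 6)*(c + 1)*(c + 5)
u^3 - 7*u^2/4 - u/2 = u*(u - 2)*(u + 1/4)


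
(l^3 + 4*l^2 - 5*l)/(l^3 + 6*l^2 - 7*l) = (l + 5)/(l + 7)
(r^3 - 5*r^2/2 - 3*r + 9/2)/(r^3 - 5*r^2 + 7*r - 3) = (r + 3/2)/(r - 1)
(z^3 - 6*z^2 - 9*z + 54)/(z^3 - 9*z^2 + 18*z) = (z + 3)/z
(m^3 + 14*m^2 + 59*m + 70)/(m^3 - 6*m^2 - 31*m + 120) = (m^2 + 9*m + 14)/(m^2 - 11*m + 24)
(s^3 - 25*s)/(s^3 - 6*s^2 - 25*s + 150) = s/(s - 6)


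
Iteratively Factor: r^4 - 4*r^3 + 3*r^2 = (r - 1)*(r^3 - 3*r^2) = r*(r - 1)*(r^2 - 3*r) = r*(r - 3)*(r - 1)*(r)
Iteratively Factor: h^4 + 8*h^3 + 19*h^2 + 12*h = (h + 1)*(h^3 + 7*h^2 + 12*h) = h*(h + 1)*(h^2 + 7*h + 12) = h*(h + 1)*(h + 3)*(h + 4)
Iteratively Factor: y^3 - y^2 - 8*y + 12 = (y + 3)*(y^2 - 4*y + 4) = (y - 2)*(y + 3)*(y - 2)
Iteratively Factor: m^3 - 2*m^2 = (m)*(m^2 - 2*m) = m^2*(m - 2)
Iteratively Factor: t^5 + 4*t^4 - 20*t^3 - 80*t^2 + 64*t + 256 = (t - 4)*(t^4 + 8*t^3 + 12*t^2 - 32*t - 64) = (t - 4)*(t + 2)*(t^3 + 6*t^2 - 32) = (t - 4)*(t - 2)*(t + 2)*(t^2 + 8*t + 16) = (t - 4)*(t - 2)*(t + 2)*(t + 4)*(t + 4)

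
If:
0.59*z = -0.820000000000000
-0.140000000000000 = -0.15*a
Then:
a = 0.93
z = -1.39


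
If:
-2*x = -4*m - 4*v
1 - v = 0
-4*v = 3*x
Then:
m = -5/3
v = 1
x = -4/3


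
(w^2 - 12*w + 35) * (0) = 0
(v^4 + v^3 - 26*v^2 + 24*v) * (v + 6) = v^5 + 7*v^4 - 20*v^3 - 132*v^2 + 144*v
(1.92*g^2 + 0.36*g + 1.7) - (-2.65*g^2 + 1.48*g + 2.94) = 4.57*g^2 - 1.12*g - 1.24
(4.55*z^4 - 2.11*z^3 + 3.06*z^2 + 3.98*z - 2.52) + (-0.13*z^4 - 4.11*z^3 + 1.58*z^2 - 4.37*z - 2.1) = 4.42*z^4 - 6.22*z^3 + 4.64*z^2 - 0.39*z - 4.62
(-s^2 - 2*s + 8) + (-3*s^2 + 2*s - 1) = 7 - 4*s^2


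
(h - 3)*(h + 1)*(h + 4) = h^3 + 2*h^2 - 11*h - 12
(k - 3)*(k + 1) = k^2 - 2*k - 3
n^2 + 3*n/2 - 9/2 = (n - 3/2)*(n + 3)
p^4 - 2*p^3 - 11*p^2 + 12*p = p*(p - 4)*(p - 1)*(p + 3)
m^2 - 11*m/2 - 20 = (m - 8)*(m + 5/2)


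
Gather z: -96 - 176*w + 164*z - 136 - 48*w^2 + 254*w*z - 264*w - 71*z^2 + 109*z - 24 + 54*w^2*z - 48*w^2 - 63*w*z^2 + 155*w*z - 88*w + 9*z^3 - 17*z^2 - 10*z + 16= -96*w^2 - 528*w + 9*z^3 + z^2*(-63*w - 88) + z*(54*w^2 + 409*w + 263) - 240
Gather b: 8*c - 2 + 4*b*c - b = b*(4*c - 1) + 8*c - 2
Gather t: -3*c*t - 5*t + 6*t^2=6*t^2 + t*(-3*c - 5)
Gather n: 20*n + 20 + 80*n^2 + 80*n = 80*n^2 + 100*n + 20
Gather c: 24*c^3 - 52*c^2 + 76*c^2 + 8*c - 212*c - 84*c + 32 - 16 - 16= 24*c^3 + 24*c^2 - 288*c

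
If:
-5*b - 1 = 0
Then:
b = -1/5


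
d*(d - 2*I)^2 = d^3 - 4*I*d^2 - 4*d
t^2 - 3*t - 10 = (t - 5)*(t + 2)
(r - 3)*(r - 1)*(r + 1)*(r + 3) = r^4 - 10*r^2 + 9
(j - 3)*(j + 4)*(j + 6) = j^3 + 7*j^2 - 6*j - 72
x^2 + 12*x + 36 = (x + 6)^2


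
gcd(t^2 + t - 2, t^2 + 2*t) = t + 2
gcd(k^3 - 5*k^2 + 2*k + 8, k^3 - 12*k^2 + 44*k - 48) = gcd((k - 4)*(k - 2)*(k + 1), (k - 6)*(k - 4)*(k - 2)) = k^2 - 6*k + 8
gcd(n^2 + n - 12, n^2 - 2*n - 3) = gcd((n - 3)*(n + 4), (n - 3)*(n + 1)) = n - 3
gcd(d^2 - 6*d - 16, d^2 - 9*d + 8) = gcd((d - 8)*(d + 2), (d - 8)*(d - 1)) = d - 8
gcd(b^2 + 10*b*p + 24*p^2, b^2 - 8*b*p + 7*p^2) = 1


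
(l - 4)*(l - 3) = l^2 - 7*l + 12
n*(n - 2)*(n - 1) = n^3 - 3*n^2 + 2*n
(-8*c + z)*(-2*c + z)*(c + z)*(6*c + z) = 96*c^4 + 52*c^3*z - 48*c^2*z^2 - 3*c*z^3 + z^4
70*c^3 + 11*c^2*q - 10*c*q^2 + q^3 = (-7*c + q)*(-5*c + q)*(2*c + q)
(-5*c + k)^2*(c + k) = 25*c^3 + 15*c^2*k - 9*c*k^2 + k^3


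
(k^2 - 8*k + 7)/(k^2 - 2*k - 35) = (k - 1)/(k + 5)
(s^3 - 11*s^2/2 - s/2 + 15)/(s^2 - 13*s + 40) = (s^2 - s/2 - 3)/(s - 8)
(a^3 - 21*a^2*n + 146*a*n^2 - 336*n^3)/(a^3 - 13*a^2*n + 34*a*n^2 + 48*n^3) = (a - 7*n)/(a + n)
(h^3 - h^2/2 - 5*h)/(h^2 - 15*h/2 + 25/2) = h*(h + 2)/(h - 5)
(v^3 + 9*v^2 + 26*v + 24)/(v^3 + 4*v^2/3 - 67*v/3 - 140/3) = 3*(v^2 + 5*v + 6)/(3*v^2 - 8*v - 35)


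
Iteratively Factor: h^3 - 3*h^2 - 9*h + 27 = (h + 3)*(h^2 - 6*h + 9) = (h - 3)*(h + 3)*(h - 3)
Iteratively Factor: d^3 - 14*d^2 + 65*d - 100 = (d - 4)*(d^2 - 10*d + 25) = (d - 5)*(d - 4)*(d - 5)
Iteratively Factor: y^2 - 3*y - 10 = (y + 2)*(y - 5)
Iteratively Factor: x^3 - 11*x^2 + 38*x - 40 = (x - 2)*(x^2 - 9*x + 20) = (x - 4)*(x - 2)*(x - 5)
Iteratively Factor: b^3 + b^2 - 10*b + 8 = (b - 1)*(b^2 + 2*b - 8) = (b - 1)*(b + 4)*(b - 2)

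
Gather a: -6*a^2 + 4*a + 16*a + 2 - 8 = -6*a^2 + 20*a - 6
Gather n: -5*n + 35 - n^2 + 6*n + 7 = -n^2 + n + 42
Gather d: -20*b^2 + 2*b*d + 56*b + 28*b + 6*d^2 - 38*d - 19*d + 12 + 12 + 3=-20*b^2 + 84*b + 6*d^2 + d*(2*b - 57) + 27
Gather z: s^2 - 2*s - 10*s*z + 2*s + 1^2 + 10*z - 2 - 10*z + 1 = s^2 - 10*s*z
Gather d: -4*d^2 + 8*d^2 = 4*d^2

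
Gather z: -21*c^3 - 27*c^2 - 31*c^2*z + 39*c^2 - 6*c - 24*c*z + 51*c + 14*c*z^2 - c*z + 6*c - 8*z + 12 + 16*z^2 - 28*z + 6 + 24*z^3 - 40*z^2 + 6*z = -21*c^3 + 12*c^2 + 51*c + 24*z^3 + z^2*(14*c - 24) + z*(-31*c^2 - 25*c - 30) + 18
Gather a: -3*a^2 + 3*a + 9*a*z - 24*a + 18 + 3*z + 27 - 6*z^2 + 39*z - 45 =-3*a^2 + a*(9*z - 21) - 6*z^2 + 42*z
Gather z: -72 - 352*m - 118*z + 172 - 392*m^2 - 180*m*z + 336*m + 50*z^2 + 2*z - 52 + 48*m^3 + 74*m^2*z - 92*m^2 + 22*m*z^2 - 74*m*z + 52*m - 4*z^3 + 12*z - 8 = 48*m^3 - 484*m^2 + 36*m - 4*z^3 + z^2*(22*m + 50) + z*(74*m^2 - 254*m - 104) + 40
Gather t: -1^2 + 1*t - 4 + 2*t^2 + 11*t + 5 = 2*t^2 + 12*t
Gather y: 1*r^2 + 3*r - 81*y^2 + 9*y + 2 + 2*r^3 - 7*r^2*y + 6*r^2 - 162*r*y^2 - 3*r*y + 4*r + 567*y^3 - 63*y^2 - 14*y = 2*r^3 + 7*r^2 + 7*r + 567*y^3 + y^2*(-162*r - 144) + y*(-7*r^2 - 3*r - 5) + 2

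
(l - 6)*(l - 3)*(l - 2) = l^3 - 11*l^2 + 36*l - 36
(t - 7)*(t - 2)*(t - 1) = t^3 - 10*t^2 + 23*t - 14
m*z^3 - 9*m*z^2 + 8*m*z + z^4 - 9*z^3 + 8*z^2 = z*(m + z)*(z - 8)*(z - 1)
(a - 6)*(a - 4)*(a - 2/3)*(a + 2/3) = a^4 - 10*a^3 + 212*a^2/9 + 40*a/9 - 32/3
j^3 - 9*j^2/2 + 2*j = j*(j - 4)*(j - 1/2)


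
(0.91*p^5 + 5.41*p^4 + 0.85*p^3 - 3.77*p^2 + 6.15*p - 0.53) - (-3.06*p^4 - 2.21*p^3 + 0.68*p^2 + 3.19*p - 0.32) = 0.91*p^5 + 8.47*p^4 + 3.06*p^3 - 4.45*p^2 + 2.96*p - 0.21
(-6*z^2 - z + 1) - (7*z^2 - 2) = -13*z^2 - z + 3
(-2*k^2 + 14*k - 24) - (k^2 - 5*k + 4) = -3*k^2 + 19*k - 28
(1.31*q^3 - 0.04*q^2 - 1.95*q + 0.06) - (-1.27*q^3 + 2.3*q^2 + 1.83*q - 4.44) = 2.58*q^3 - 2.34*q^2 - 3.78*q + 4.5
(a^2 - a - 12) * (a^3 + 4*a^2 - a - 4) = a^5 + 3*a^4 - 17*a^3 - 51*a^2 + 16*a + 48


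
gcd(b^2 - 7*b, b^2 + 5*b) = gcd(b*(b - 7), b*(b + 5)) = b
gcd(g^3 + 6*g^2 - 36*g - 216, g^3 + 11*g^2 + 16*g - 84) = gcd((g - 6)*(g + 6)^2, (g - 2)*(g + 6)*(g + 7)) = g + 6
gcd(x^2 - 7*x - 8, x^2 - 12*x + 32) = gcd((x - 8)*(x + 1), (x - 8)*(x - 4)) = x - 8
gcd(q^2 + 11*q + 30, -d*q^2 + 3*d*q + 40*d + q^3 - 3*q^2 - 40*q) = q + 5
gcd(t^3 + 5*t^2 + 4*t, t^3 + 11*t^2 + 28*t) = t^2 + 4*t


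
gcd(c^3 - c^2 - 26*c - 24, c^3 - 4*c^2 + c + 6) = c + 1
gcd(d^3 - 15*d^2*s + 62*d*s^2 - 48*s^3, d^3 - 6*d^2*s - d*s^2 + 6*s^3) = d^2 - 7*d*s + 6*s^2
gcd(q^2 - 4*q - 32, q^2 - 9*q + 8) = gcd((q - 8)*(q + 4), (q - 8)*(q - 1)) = q - 8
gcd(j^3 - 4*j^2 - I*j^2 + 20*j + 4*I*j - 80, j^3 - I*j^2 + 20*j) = j^2 - I*j + 20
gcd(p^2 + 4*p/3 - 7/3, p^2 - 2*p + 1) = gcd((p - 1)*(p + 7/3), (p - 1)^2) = p - 1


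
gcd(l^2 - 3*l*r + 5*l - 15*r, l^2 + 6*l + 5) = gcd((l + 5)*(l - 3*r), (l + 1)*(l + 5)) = l + 5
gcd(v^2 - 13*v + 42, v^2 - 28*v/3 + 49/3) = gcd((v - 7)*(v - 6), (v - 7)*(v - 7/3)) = v - 7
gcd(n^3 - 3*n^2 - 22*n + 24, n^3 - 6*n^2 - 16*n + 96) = n^2 - 2*n - 24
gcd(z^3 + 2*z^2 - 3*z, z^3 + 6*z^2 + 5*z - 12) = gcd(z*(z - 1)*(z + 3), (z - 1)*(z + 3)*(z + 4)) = z^2 + 2*z - 3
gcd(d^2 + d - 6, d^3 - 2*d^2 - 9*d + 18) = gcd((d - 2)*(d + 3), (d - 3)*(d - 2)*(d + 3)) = d^2 + d - 6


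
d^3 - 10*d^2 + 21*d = d*(d - 7)*(d - 3)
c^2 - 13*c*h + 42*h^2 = (c - 7*h)*(c - 6*h)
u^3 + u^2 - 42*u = u*(u - 6)*(u + 7)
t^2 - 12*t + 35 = (t - 7)*(t - 5)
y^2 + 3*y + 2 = (y + 1)*(y + 2)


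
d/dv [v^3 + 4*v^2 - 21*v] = 3*v^2 + 8*v - 21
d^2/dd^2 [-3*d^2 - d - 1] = -6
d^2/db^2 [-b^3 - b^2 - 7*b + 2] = -6*b - 2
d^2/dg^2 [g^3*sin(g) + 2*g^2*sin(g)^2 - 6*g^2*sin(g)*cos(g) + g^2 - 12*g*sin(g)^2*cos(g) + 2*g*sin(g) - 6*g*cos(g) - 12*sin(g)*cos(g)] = -g^3*sin(g) + 12*g^2*sin(2*g) + 6*g^2*cos(g) + 4*g^2*cos(2*g) + 4*g*sin(g) + 8*g*sin(2*g) + 9*g*cos(g) - 24*g*cos(2*g) - 27*g*cos(3*g) + 18*sin(g) + 18*sin(2*g) - 18*sin(3*g) + 4*cos(g) - 2*cos(2*g) + 4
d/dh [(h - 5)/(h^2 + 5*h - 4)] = (h^2 + 5*h - (h - 5)*(2*h + 5) - 4)/(h^2 + 5*h - 4)^2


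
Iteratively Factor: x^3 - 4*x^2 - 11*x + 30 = (x + 3)*(x^2 - 7*x + 10) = (x - 2)*(x + 3)*(x - 5)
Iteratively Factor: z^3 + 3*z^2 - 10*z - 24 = (z - 3)*(z^2 + 6*z + 8) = (z - 3)*(z + 2)*(z + 4)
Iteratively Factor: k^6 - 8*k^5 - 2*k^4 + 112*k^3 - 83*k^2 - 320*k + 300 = (k + 2)*(k^5 - 10*k^4 + 18*k^3 + 76*k^2 - 235*k + 150) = (k + 2)*(k + 3)*(k^4 - 13*k^3 + 57*k^2 - 95*k + 50) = (k - 2)*(k + 2)*(k + 3)*(k^3 - 11*k^2 + 35*k - 25) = (k - 5)*(k - 2)*(k + 2)*(k + 3)*(k^2 - 6*k + 5) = (k - 5)*(k - 2)*(k - 1)*(k + 2)*(k + 3)*(k - 5)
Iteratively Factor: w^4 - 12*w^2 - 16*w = (w + 2)*(w^3 - 2*w^2 - 8*w) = w*(w + 2)*(w^2 - 2*w - 8) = w*(w + 2)^2*(w - 4)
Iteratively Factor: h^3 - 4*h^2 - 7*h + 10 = (h + 2)*(h^2 - 6*h + 5) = (h - 1)*(h + 2)*(h - 5)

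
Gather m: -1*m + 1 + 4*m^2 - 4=4*m^2 - m - 3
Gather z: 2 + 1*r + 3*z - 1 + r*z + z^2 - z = r + z^2 + z*(r + 2) + 1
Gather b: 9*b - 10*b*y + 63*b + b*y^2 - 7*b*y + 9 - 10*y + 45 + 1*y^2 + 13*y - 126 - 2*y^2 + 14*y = b*(y^2 - 17*y + 72) - y^2 + 17*y - 72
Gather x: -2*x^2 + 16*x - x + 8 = -2*x^2 + 15*x + 8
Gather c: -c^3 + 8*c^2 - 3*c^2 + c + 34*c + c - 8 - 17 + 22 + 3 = -c^3 + 5*c^2 + 36*c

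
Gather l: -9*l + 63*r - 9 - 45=-9*l + 63*r - 54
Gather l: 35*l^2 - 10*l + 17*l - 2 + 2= 35*l^2 + 7*l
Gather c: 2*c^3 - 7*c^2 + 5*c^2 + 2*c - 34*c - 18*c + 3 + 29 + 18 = 2*c^3 - 2*c^2 - 50*c + 50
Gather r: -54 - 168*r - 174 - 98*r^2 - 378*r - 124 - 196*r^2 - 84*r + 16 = -294*r^2 - 630*r - 336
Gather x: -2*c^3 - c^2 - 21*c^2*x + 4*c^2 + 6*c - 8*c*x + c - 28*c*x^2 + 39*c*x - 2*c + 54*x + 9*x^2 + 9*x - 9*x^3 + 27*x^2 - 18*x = -2*c^3 + 3*c^2 + 5*c - 9*x^3 + x^2*(36 - 28*c) + x*(-21*c^2 + 31*c + 45)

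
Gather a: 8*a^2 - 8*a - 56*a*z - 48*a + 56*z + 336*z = 8*a^2 + a*(-56*z - 56) + 392*z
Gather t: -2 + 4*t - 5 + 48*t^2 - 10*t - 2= 48*t^2 - 6*t - 9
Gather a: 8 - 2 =6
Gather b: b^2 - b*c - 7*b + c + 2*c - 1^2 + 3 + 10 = b^2 + b*(-c - 7) + 3*c + 12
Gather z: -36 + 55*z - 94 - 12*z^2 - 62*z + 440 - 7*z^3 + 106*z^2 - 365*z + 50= -7*z^3 + 94*z^2 - 372*z + 360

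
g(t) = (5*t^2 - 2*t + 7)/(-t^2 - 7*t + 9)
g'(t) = (2*t + 7)*(5*t^2 - 2*t + 7)/(-t^2 - 7*t + 9)^2 + (10*t - 2)/(-t^2 - 7*t + 9) = (-37*t^2 + 104*t + 31)/(t^4 + 14*t^3 + 31*t^2 - 126*t + 81)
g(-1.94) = 1.58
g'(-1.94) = -0.88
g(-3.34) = 3.27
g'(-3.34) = -1.62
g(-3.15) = 2.98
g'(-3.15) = -1.49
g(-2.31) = 1.93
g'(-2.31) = -1.03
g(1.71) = -3.09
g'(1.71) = 2.90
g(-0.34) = 0.73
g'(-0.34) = -0.07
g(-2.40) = 2.03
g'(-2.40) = -1.07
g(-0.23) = 0.73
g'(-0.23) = 0.05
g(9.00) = -2.92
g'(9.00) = -0.11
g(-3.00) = 2.76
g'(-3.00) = -1.39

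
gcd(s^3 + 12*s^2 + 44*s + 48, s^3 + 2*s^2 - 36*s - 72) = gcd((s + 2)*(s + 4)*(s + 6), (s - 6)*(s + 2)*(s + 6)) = s^2 + 8*s + 12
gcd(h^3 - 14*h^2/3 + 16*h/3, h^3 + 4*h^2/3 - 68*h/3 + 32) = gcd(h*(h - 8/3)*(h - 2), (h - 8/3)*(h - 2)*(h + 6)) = h^2 - 14*h/3 + 16/3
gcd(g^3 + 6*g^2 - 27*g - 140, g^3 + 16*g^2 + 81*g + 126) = g + 7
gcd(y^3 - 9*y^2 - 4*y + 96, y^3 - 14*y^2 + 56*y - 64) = y^2 - 12*y + 32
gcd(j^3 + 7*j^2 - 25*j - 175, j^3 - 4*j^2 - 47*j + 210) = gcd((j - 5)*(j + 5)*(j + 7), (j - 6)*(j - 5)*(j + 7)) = j^2 + 2*j - 35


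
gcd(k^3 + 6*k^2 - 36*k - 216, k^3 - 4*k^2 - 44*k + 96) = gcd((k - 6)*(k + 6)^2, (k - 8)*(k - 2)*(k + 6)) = k + 6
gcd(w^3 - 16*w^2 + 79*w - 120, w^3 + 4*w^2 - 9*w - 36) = w - 3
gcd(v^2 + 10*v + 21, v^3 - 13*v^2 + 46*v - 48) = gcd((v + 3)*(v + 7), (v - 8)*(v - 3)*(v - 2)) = 1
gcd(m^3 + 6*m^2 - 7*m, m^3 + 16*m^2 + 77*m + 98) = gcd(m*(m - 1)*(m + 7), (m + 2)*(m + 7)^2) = m + 7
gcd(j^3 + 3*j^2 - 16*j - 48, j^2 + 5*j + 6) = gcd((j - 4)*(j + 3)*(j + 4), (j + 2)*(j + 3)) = j + 3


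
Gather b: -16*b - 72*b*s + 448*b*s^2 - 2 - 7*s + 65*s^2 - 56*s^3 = b*(448*s^2 - 72*s - 16) - 56*s^3 + 65*s^2 - 7*s - 2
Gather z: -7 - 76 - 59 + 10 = -132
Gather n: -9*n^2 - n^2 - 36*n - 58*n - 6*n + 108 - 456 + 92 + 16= -10*n^2 - 100*n - 240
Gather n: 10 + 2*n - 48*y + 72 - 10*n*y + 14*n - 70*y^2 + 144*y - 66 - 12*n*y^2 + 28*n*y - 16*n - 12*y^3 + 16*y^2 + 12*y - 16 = n*(-12*y^2 + 18*y) - 12*y^3 - 54*y^2 + 108*y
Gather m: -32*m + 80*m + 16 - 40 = 48*m - 24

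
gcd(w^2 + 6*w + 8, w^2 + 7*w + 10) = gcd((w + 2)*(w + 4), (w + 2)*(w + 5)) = w + 2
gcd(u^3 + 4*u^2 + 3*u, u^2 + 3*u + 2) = u + 1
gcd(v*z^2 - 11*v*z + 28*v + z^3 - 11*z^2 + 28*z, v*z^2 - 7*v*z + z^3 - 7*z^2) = v*z - 7*v + z^2 - 7*z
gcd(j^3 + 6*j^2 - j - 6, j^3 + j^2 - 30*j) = j + 6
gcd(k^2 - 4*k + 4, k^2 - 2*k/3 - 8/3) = k - 2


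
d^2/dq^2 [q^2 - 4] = 2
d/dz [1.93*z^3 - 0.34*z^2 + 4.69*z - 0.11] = 5.79*z^2 - 0.68*z + 4.69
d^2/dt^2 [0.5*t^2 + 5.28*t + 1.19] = 1.00000000000000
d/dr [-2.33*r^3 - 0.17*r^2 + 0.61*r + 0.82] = -6.99*r^2 - 0.34*r + 0.61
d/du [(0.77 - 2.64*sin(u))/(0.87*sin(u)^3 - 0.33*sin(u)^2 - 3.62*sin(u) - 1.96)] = (4.5936*sin(u)^3 - 2.8809*sin(u)^2 + 0.5082*sin(u) + 7.9618)*cos(u)/(0.7569*sin(u)^6 - 0.5742*sin(u)^5 - 6.1899*sin(u)^4 - 1.0212*sin(u)^3 + 14.398*sin(u)^2 + 14.1904*sin(u) + 3.8416)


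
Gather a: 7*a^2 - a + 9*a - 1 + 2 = 7*a^2 + 8*a + 1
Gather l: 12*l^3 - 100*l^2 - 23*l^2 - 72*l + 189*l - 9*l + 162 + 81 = 12*l^3 - 123*l^2 + 108*l + 243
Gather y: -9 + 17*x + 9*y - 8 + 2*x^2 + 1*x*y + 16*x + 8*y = 2*x^2 + 33*x + y*(x + 17) - 17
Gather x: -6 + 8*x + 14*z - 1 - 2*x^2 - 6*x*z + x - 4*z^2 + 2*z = -2*x^2 + x*(9 - 6*z) - 4*z^2 + 16*z - 7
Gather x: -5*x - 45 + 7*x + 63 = 2*x + 18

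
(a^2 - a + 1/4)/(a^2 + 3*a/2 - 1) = (a - 1/2)/(a + 2)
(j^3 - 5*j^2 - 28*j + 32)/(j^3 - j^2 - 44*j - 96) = (j - 1)/(j + 3)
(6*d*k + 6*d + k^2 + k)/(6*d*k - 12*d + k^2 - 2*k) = (k + 1)/(k - 2)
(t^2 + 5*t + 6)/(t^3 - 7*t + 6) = (t + 2)/(t^2 - 3*t + 2)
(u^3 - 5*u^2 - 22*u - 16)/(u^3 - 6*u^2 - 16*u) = (u + 1)/u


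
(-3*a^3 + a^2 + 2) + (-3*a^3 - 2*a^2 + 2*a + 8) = -6*a^3 - a^2 + 2*a + 10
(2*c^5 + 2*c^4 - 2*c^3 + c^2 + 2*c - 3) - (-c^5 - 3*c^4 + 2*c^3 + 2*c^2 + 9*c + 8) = 3*c^5 + 5*c^4 - 4*c^3 - c^2 - 7*c - 11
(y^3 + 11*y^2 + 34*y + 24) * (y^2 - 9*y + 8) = y^5 + 2*y^4 - 57*y^3 - 194*y^2 + 56*y + 192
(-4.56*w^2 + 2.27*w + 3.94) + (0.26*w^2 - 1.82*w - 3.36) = -4.3*w^2 + 0.45*w + 0.58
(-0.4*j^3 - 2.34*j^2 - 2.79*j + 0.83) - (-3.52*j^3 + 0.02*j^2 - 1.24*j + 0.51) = 3.12*j^3 - 2.36*j^2 - 1.55*j + 0.32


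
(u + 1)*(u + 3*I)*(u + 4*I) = u^3 + u^2 + 7*I*u^2 - 12*u + 7*I*u - 12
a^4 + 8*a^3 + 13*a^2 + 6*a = a*(a + 1)^2*(a + 6)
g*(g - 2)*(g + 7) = g^3 + 5*g^2 - 14*g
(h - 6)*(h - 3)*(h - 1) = h^3 - 10*h^2 + 27*h - 18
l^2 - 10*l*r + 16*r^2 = (l - 8*r)*(l - 2*r)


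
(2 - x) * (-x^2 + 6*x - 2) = x^3 - 8*x^2 + 14*x - 4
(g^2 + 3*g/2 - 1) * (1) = g^2 + 3*g/2 - 1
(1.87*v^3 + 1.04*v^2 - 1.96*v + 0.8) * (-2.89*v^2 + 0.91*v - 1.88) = -5.4043*v^5 - 1.3039*v^4 + 3.0952*v^3 - 6.0508*v^2 + 4.4128*v - 1.504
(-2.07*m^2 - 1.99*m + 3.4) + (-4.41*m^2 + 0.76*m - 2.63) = -6.48*m^2 - 1.23*m + 0.77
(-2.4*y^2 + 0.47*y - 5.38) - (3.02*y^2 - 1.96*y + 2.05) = -5.42*y^2 + 2.43*y - 7.43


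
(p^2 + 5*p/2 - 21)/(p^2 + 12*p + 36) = (p - 7/2)/(p + 6)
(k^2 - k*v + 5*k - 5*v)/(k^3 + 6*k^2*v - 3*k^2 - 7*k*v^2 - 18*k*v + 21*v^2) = (k + 5)/(k^2 + 7*k*v - 3*k - 21*v)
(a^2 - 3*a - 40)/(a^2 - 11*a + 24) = (a + 5)/(a - 3)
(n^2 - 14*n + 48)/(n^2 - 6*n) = (n - 8)/n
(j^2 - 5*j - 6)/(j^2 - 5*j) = (j^2 - 5*j - 6)/(j*(j - 5))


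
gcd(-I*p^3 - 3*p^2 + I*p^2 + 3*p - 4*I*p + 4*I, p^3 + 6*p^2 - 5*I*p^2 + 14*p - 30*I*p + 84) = 1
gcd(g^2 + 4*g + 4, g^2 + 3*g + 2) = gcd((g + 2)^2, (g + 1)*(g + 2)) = g + 2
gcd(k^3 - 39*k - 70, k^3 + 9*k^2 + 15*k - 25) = k + 5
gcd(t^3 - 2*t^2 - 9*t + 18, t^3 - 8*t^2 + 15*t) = t - 3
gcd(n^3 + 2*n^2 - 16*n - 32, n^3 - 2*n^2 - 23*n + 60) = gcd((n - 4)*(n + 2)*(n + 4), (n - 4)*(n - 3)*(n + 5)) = n - 4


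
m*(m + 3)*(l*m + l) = l*m^3 + 4*l*m^2 + 3*l*m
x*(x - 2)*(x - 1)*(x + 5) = x^4 + 2*x^3 - 13*x^2 + 10*x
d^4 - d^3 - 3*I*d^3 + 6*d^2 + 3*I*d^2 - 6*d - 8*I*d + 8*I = (d - 1)*(d - 4*I)*(d - I)*(d + 2*I)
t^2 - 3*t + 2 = (t - 2)*(t - 1)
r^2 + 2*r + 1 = (r + 1)^2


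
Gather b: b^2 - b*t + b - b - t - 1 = b^2 - b*t - t - 1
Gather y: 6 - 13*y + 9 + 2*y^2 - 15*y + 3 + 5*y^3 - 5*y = 5*y^3 + 2*y^2 - 33*y + 18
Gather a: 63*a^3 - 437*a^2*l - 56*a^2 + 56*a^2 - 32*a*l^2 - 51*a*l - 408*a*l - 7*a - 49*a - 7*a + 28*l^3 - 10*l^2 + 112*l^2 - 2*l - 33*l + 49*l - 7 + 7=63*a^3 - 437*a^2*l + a*(-32*l^2 - 459*l - 63) + 28*l^3 + 102*l^2 + 14*l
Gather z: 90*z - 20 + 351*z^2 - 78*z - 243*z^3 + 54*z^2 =-243*z^3 + 405*z^2 + 12*z - 20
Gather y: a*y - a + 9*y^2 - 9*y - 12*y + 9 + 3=-a + 9*y^2 + y*(a - 21) + 12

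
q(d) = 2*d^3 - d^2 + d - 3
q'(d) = 6*d^2 - 2*d + 1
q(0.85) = -1.64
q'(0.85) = 3.64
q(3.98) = 111.23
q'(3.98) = 88.08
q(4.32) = 143.90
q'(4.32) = 104.33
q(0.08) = -2.93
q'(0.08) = 0.88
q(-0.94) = -6.48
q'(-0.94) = 8.18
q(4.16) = 127.84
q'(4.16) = 96.51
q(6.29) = 461.44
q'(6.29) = 225.80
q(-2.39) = -38.41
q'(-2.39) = 40.05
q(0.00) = -3.00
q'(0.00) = 1.00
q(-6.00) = -477.00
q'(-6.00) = 229.00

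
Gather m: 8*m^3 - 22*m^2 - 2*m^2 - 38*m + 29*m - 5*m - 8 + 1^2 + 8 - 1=8*m^3 - 24*m^2 - 14*m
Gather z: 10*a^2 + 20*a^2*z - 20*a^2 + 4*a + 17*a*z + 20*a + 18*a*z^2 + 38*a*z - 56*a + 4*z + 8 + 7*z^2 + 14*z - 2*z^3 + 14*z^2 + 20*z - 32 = -10*a^2 - 32*a - 2*z^3 + z^2*(18*a + 21) + z*(20*a^2 + 55*a + 38) - 24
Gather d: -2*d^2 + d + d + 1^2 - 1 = -2*d^2 + 2*d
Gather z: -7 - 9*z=-9*z - 7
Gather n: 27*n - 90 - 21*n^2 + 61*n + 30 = -21*n^2 + 88*n - 60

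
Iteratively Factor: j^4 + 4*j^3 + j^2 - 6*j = (j - 1)*(j^3 + 5*j^2 + 6*j) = j*(j - 1)*(j^2 + 5*j + 6) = j*(j - 1)*(j + 3)*(j + 2)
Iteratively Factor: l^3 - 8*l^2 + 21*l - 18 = (l - 2)*(l^2 - 6*l + 9) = (l - 3)*(l - 2)*(l - 3)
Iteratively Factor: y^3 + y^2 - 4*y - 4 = (y + 1)*(y^2 - 4) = (y + 1)*(y + 2)*(y - 2)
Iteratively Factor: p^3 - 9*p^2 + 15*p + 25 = (p - 5)*(p^2 - 4*p - 5) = (p - 5)*(p + 1)*(p - 5)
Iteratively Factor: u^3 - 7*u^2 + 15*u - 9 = (u - 3)*(u^2 - 4*u + 3) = (u - 3)^2*(u - 1)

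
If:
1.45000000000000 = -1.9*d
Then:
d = -0.76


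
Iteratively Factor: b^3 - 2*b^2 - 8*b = (b - 4)*(b^2 + 2*b) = b*(b - 4)*(b + 2)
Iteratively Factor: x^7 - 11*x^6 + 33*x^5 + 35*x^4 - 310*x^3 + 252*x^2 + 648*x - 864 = (x + 2)*(x^6 - 13*x^5 + 59*x^4 - 83*x^3 - 144*x^2 + 540*x - 432) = (x - 3)*(x + 2)*(x^5 - 10*x^4 + 29*x^3 + 4*x^2 - 132*x + 144) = (x - 3)^2*(x + 2)*(x^4 - 7*x^3 + 8*x^2 + 28*x - 48) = (x - 3)^3*(x + 2)*(x^3 - 4*x^2 - 4*x + 16) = (x - 4)*(x - 3)^3*(x + 2)*(x^2 - 4) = (x - 4)*(x - 3)^3*(x + 2)^2*(x - 2)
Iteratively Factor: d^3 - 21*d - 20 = (d + 1)*(d^2 - d - 20) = (d + 1)*(d + 4)*(d - 5)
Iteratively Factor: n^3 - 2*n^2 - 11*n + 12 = (n + 3)*(n^2 - 5*n + 4) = (n - 4)*(n + 3)*(n - 1)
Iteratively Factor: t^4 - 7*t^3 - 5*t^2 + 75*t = (t + 3)*(t^3 - 10*t^2 + 25*t) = (t - 5)*(t + 3)*(t^2 - 5*t) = t*(t - 5)*(t + 3)*(t - 5)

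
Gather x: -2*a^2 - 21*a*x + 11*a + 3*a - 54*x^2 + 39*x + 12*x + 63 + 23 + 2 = -2*a^2 + 14*a - 54*x^2 + x*(51 - 21*a) + 88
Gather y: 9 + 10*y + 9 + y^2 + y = y^2 + 11*y + 18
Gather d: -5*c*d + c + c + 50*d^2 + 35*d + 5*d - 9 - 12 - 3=2*c + 50*d^2 + d*(40 - 5*c) - 24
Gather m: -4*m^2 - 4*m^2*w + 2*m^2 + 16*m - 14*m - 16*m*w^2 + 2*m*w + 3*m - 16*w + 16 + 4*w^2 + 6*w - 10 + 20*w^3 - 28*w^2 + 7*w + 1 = m^2*(-4*w - 2) + m*(-16*w^2 + 2*w + 5) + 20*w^3 - 24*w^2 - 3*w + 7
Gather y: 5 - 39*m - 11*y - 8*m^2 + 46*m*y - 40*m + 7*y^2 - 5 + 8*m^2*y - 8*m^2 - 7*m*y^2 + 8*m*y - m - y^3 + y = -16*m^2 - 80*m - y^3 + y^2*(7 - 7*m) + y*(8*m^2 + 54*m - 10)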